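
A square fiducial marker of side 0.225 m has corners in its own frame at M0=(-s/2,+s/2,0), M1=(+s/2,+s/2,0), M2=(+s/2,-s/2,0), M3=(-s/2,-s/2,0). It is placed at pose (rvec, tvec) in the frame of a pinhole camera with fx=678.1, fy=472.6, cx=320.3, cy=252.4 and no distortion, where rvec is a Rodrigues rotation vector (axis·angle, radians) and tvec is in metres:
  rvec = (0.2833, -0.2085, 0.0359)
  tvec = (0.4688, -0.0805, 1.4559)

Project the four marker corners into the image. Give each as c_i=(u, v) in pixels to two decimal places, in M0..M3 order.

c0=(483.23, 261.05) c1=(576.94, 261.20) c2=(594.63, 191.13) c3=(497.39, 188.63)

Intrinsics K: fx=678.1, fy=472.6, cx=320.3, cy=252.4
Marker side s = 0.225 m; corners in marker frame (Z=0):
  M0 = (-0.1125, +0.1125, 0)
  M1 = (+0.1125, +0.1125, 0)
  M2 = (+0.1125, -0.1125, 0)
  M3 = (-0.1125, -0.1125, 0)
rvec = (0.2833, -0.2085, 0.0359), |rvec| = θ = 0.35358 rad = 20.259°
Rodrigues: sinθ=0.34626, 1−cosθ=0.06186; R = I + sinθ·[k]× + (1−cosθ)·[k]×²:
    [+0.97785 -0.06438 -0.19915]
    [+0.00593 +0.95965 -0.28114]
    [+0.20922 +0.27373 +0.93878]
t = (0.4688, -0.0805, 1.4559) m
M0: Pc = R·M0+t = (+0.35155, +0.02679, +1.46316); u = 678.1·(+0.35155)/1.46316 + 320.3 = 483.2250, v = 472.6·(+0.02679)/1.46316 + 252.4 = 261.0543
M1: Pc = R·M1+t = (+0.57157, +0.02813, +1.51023); u = 678.1·(+0.57157)/1.51023 + 320.3 = 576.9350, v = 472.6·(+0.02813)/1.51023 + 252.4 = 261.2020
M2: Pc = R·M2+t = (+0.58605, -0.18779, +1.44864); u = 678.1·(+0.58605)/1.44864 + 320.3 = 594.6269, v = 472.6·(-0.18779)/1.44864 + 252.4 = 191.1349
M3: Pc = R·M3+t = (+0.36603, -0.18913, +1.40157); u = 678.1·(+0.36603)/1.40157 + 320.3 = 497.3932, v = 472.6·(-0.18913)/1.40157 + 252.4 = 188.6274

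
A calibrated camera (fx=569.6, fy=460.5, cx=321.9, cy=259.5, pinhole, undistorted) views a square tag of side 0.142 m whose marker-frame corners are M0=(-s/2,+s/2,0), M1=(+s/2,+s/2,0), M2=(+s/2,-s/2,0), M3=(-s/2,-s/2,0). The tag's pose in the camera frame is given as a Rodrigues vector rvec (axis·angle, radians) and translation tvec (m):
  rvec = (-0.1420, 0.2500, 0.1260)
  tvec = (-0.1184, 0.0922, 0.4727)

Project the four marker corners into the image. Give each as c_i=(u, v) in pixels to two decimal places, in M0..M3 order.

c0=(89.45, 407.00) c1=(244.97, 434.57) c2=(272.60, 289.33) c3=(120.57, 273.25)

Intrinsics K: fx=569.6, fy=460.5, cx=321.9, cy=259.5
Marker side s = 0.142 m; corners in marker frame (Z=0):
  M0 = (-0.0710, +0.0710, 0)
  M1 = (+0.0710, +0.0710, 0)
  M2 = (+0.0710, -0.0710, 0)
  M3 = (-0.0710, -0.0710, 0)
rvec = (-0.1420, 0.2500, 0.1260), |rvec| = θ = 0.31391 rad = 17.986°
Rodrigues: sinθ=0.30878, 1−cosθ=0.04887; R = I + sinθ·[k]× + (1−cosθ)·[k]×²:
    [+0.96113 -0.14155 +0.23704]
    [+0.10634 +0.98213 +0.15530]
    [-0.25479 -0.12406 +0.95901]
t = (-0.1184, 0.0922, 0.4727) m
M0: Pc = R·M0+t = (-0.19669, +0.15438, +0.48198); u = 569.6·(-0.19669)/0.48198 + 321.9 = 89.4540, v = 460.5·(+0.15438)/0.48198 + 259.5 = 407.0005
M1: Pc = R·M1+t = (-0.06021, +0.16948, +0.44580); u = 569.6·(-0.06021)/0.44580 + 321.9 = 244.9707, v = 460.5·(+0.16948)/0.44580 + 259.5 = 434.5687
M2: Pc = R·M2+t = (-0.04011, +0.03002, +0.46342); u = 569.6·(-0.04011)/0.46342 + 321.9 = 272.5999, v = 460.5·(+0.03002)/0.46342 + 259.5 = 289.3298
M3: Pc = R·M3+t = (-0.17659, +0.01492, +0.49960); u = 569.6·(-0.17659)/0.49960 + 321.9 = 120.5660, v = 460.5·(+0.01492)/0.49960 + 259.5 = 273.2515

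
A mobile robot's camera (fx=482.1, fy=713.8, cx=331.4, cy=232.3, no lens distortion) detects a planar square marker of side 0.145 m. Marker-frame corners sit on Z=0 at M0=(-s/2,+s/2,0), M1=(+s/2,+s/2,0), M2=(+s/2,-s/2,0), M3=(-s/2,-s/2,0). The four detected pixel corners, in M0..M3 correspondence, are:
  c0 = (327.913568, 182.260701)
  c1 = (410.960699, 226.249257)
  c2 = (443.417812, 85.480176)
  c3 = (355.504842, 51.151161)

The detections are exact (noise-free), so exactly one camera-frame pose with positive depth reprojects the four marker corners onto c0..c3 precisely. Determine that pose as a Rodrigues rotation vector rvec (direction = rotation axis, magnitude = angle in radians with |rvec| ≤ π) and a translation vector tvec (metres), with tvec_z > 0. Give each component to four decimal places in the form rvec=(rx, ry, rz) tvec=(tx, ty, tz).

Intrinsics K: fx=482.1, fy=713.8, cx=331.4, cy=232.3
Marker side s = 0.145 m; corners in marker frame (Z=0):
  M0 = (-0.0725, +0.0725, 0)
  M1 = (+0.0725, +0.0725, 0)
  M2 = (+0.0725, -0.0725, 0)
  M3 = (-0.0725, -0.0725, 0)
Detected image corners:
  c0 = (327.913568, 182.260701) px
  c1 = (410.960699, 226.249257) px
  c2 = (443.417812, 85.480176) px
  c3 = (355.504842, 51.151161) px
Planar DLT: solve 8×8 A·h = b for H (H[2,2]=1):
  H  [+378.70294 -129.43260 +382.53415]
  H  [+195.89763 +963.47334 +136.49435]
  H  [-0.54772 +0.20019 +1.00000]
B = K⁻¹H; ‖b₁‖=1.362079, ‖b₂‖=1.362079; λ = 2/(‖b₁‖+‖b₂‖) = 0.734172, sign → tz>0 ⇒ λ=+0.734172
r₁ = λ·B[:,0] = (+0.85313,+0.33236,-0.40212); r₂ = λ·B[:,1] = (-0.29814,+0.94314,+0.14698)
r₃ = r₁×r₂ = (+0.42810,-0.00550,+0.90371); SVD([r₁ r₂ r₃]) → R = UVᵀ:
  R  [+0.85313 -0.29814 +0.42810]
  R  [+0.33236 +0.94314 -0.00550]
  R  [-0.40212 +0.14698 +0.90371]
t = (+0.07787, -0.09854, +0.73417) m
tr R = 2.699985; θ = arccos((tr R − 1)/2) = 0.554825 rad = 31.789°
axis k = ((R−Rᵀ)₃₂, (R−Rᵀ)₁₃, (R−Rᵀ)₂₁) / (2 sinθ) = (+0.144723, +0.787998, +0.598427)
rvec = θ·k = (+0.080296, +0.437201, +0.332023)

rvec=(0.0803, 0.4372, 0.3320) tvec=(0.0779, -0.0985, 0.7342)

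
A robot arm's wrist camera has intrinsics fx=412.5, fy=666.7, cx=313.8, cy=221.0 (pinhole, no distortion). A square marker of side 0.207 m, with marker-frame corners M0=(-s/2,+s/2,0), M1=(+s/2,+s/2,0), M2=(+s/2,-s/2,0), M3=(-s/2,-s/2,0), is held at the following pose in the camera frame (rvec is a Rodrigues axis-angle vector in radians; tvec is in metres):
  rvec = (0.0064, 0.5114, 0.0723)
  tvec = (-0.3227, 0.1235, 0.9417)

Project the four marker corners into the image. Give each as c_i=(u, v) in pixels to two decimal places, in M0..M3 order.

c0=(139.77, 368.05) c1=(203.16, 395.62) c2=(209.02, 241.70) c3=(144.72, 229.72)

Intrinsics K: fx=412.5, fy=666.7, cx=313.8, cy=221.0
Marker side s = 0.207 m; corners in marker frame (Z=0):
  M0 = (-0.1035, +0.1035, 0)
  M1 = (+0.1035, +0.1035, 0)
  M2 = (+0.1035, -0.1035, 0)
  M3 = (-0.1035, -0.1035, 0)
rvec = (0.0064, 0.5114, 0.0723), |rvec| = θ = 0.51653 rad = 29.595°
Rodrigues: sinθ=0.49386, 1−cosθ=0.13046; R = I + sinθ·[k]× + (1−cosθ)·[k]×²:
    [+0.86956 -0.06753 +0.48919]
    [+0.07073 +0.99742 +0.01196]
    [-0.48874 +0.02420 +0.87210]
t = (-0.3227, 0.1235, 0.9417) m
M0: Pc = R·M0+t = (-0.41969, +0.21941, +0.99479); u = 412.5·(-0.41969)/0.99479 + 313.8 = 139.7715, v = 666.7·(+0.21941)/0.99479 + 221.0 = 368.0490
M1: Pc = R·M1+t = (-0.23969, +0.23405, +0.89362); u = 412.5·(-0.23969)/0.89362 + 313.8 = 203.1580, v = 666.7·(+0.23405)/0.89362 + 221.0 = 395.6196
M2: Pc = R·M2+t = (-0.22571, +0.02759, +0.88861); u = 412.5·(-0.22571)/0.88861 + 313.8 = 209.0231, v = 666.7·(+0.02759)/0.88861 + 221.0 = 241.6977
M3: Pc = R·M3+t = (-0.40571, +0.01295, +0.98978); u = 412.5·(-0.40571)/0.98978 + 313.8 = 144.7163, v = 666.7·(+0.01295)/0.98978 + 221.0 = 229.7204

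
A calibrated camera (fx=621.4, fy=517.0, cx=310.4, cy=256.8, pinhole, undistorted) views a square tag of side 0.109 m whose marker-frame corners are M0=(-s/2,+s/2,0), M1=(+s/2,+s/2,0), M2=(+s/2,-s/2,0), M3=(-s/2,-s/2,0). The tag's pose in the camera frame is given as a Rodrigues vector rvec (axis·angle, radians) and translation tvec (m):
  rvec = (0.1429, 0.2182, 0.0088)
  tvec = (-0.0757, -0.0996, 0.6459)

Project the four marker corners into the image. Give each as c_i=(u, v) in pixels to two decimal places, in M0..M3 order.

c0=(190.36, 220.30) c1=(288.99, 221.09) c2=(287.72, 131.17) c3=(186.79, 133.60)

Intrinsics K: fx=621.4, fy=517.0, cx=310.4, cy=256.8
Marker side s = 0.109 m; corners in marker frame (Z=0):
  M0 = (-0.0545, +0.0545, 0)
  M1 = (+0.0545, +0.0545, 0)
  M2 = (+0.0545, -0.0545, 0)
  M3 = (-0.0545, -0.0545, 0)
rvec = (0.1429, 0.2182, 0.0088), |rvec| = θ = 0.26098 rad = 14.953°
Rodrigues: sinθ=0.25802, 1−cosθ=0.03386; R = I + sinθ·[k]× + (1−cosθ)·[k]×²:
    [+0.97629 +0.00680 +0.21636]
    [+0.02420 +0.98981 -0.14033]
    [-0.21511 +0.14224 +0.96618]
t = (-0.0757, -0.0996, 0.6459) m
M0: Pc = R·M0+t = (-0.12854, -0.04697, +0.66538); u = 621.4·(-0.12854)/0.66538 + 310.4 = 190.3580, v = 517.0·(-0.04697)/0.66538 + 256.8 = 220.3006
M1: Pc = R·M1+t = (-0.02212, -0.04434, +0.64193); u = 621.4·(-0.02212)/0.64193 + 310.4 = 288.9860, v = 517.0·(-0.04434)/0.64193 + 256.8 = 221.0921
M2: Pc = R·M2+t = (-0.02286, -0.15223, +0.62642); u = 621.4·(-0.02286)/0.62642 + 310.4 = 287.7205, v = 517.0·(-0.15223)/0.62642 + 256.8 = 131.1654
M3: Pc = R·M3+t = (-0.12928, -0.15486, +0.64987); u = 621.4·(-0.12928)/0.64987 + 310.4 = 186.7853, v = 517.0·(-0.15486)/0.64987 + 256.8 = 133.5995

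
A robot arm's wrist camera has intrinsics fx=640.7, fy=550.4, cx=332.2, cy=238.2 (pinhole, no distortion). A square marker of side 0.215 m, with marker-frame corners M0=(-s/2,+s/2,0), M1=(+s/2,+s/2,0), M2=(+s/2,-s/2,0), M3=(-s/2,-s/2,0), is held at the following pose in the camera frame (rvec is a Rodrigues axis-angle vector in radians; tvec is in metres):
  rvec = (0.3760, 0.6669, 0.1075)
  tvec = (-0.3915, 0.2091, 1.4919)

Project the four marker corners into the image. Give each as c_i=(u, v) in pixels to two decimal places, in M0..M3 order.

Intrinsics K: fx=640.7, fy=550.4, cx=332.2, cy=238.2
Marker side s = 0.215 m; corners in marker frame (Z=0):
  M0 = (-0.1075, +0.1075, 0)
  M1 = (+0.1075, +0.1075, 0)
  M2 = (+0.1075, -0.1075, 0)
  M3 = (-0.1075, -0.1075, 0)
rvec = (0.3760, 0.6669, 0.1075), |rvec| = θ = 0.77310 rad = 44.296°
Rodrigues: sinθ=0.69836, 1−cosθ=0.28425; R = I + sinθ·[k]× + (1−cosθ)·[k]×²:
    [+0.78298 +0.02215 +0.62165]
    [+0.21636 +0.92727 -0.30555]
    [-0.58320 +0.37374 +0.72124]
t = (-0.3915, 0.2091, 1.4919) m
M0: Pc = R·M0+t = (-0.47329, +0.28552, +1.59477); u = 640.7·(-0.47329)/1.59477 + 332.2 = 142.0557, v = 550.4·(+0.28552)/1.59477 + 238.2 = 336.7417
M1: Pc = R·M1+t = (-0.30495, +0.33204, +1.46938); u = 640.7·(-0.30495)/1.46938 + 332.2 = 199.2324, v = 550.4·(+0.33204)/1.46938 + 238.2 = 362.5753
M2: Pc = R·M2+t = (-0.30971, +0.13268, +1.38903); u = 640.7·(-0.30971)/1.38903 + 332.2 = 189.3438, v = 550.4·(+0.13268)/1.38903 + 238.2 = 290.7733
M3: Pc = R·M3+t = (-0.47805, +0.08616, +1.51442); u = 640.7·(-0.47805)/1.51442 + 332.2 = 129.9520, v = 550.4·(+0.08616)/1.51442 + 238.2 = 269.5139

c0=(142.06, 336.74) c1=(199.23, 362.58) c2=(189.34, 290.77) c3=(129.95, 269.51)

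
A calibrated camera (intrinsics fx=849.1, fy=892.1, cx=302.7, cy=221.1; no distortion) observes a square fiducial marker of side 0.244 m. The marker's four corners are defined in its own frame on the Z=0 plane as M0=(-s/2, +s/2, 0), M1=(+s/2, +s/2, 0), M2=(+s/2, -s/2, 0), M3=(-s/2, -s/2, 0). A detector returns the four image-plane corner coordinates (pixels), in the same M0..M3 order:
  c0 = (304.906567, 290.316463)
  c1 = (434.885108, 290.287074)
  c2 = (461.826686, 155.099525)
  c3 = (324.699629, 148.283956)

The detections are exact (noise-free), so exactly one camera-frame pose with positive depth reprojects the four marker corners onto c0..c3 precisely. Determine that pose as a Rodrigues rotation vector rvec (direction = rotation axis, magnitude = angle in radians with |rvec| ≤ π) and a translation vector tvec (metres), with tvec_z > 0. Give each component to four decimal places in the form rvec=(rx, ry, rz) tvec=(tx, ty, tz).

Intrinsics K: fx=849.1, fy=892.1, cx=302.7, cy=221.1
Marker side s = 0.244 m; corners in marker frame (Z=0):
  M0 = (-0.1220, +0.1220, 0)
  M1 = (+0.1220, +0.1220, 0)
  M2 = (+0.1220, -0.1220, 0)
  M3 = (-0.1220, -0.1220, 0)
Detected image corners:
  c0 = (304.906567, 290.316463) px
  c1 = (434.885108, 290.287074) px
  c2 = (461.826686, 155.099525) px
  c3 = (324.699629, 148.283956) px
Planar DLT: solve 8×8 A·h = b for H (H[2,2]=1):
  H  [+621.75184 +0.68561 +382.81609]
  H  [+56.82679 +623.80343 +223.18238]
  H  [+0.19618 +0.25369 +1.00000]
B = K⁻¹H; ‖b₁‖=0.690920, ‖b₂‖=0.690920; λ = 2/(‖b₁‖+‖b₂‖) = 1.447347, sign → tz>0 ⇒ λ=+1.447347
r₁ = λ·B[:,0] = (+0.95859,+0.02182,+0.28394); r₂ = λ·B[:,1] = (-0.12973,+0.92106,+0.36718)
r₃ = r₁×r₂ = (-0.25351,-0.38881,+0.88575); SVD([r₁ r₂ r₃]) → R = UVᵀ:
  R  [+0.95859 -0.12973 -0.25351]
  R  [+0.02182 +0.92106 -0.38881]
  R  [+0.28394 +0.36718 +0.88575]
t = (+0.13656, +0.00338, +1.44735) m
tr R = 2.765405; θ = arccos((tr R − 1)/2) = 0.489214 rad = 28.030°
axis k = ((R−Rᵀ)₃₂, (R−Rᵀ)₁₃, (R−Rᵀ)₂₁) / (2 sinθ) = (+0.804364, -0.571836, +0.161251)
rvec = θ·k = (+0.393507, -0.279750, +0.078886)

rvec=(0.3935, -0.2798, 0.0789) tvec=(0.1366, 0.0034, 1.4473)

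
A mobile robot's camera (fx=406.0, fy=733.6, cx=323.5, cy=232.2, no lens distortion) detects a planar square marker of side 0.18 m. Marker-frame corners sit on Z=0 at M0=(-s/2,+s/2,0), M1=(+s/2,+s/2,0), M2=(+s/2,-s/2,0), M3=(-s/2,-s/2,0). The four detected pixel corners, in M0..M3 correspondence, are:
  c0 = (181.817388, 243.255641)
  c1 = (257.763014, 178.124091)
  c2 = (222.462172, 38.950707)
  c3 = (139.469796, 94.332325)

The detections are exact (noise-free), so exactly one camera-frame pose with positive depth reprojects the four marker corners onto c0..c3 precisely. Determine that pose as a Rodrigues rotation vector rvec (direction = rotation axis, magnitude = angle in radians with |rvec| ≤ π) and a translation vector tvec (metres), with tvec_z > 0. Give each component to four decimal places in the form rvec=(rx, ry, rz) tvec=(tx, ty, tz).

Intrinsics K: fx=406.0, fy=733.6, cx=323.5, cy=232.2
Marker side s = 0.18 m; corners in marker frame (Z=0):
  M0 = (-0.0900, +0.0900, 0)
  M1 = (+0.0900, +0.0900, 0)
  M2 = (+0.0900, -0.0900, 0)
  M3 = (-0.0900, -0.0900, 0)
Detected image corners:
  c0 = (181.817388, 243.255641) px
  c1 = (257.763014, 178.124091) px
  c2 = (222.462172, 38.950707) px
  c3 = (139.469796, 94.332325) px
Planar DLT: solve 8×8 A·h = b for H (H[2,2]=1):
  H  [+537.89033 +266.23585 +202.55464]
  H  [-268.36342 +834.65843 +139.01782]
  H  [+0.48333 +0.25650 +1.00000]
B = K⁻¹H; ‖b₁‖=1.177229, ‖b₂‖=1.177229; λ = 2/(‖b₁‖+‖b₂‖) = 0.849452, sign → tz>0 ⇒ λ=+0.849452
r₁ = λ·B[:,0] = (+0.79826,-0.44070,+0.41056); r₂ = λ·B[:,1] = (+0.38342,+0.89750,+0.21789)
r₃ = r₁×r₂ = (-0.46450,-0.01651,+0.88542); SVD([r₁ r₂ r₃]) → R = UVᵀ:
  R  [+0.79826 +0.38342 -0.46450]
  R  [-0.44070 +0.89750 -0.01651]
  R  [+0.41056 +0.21789 +0.88542]
t = (-0.25305, -0.10790, +0.84945) m
tr R = 2.581188; θ = arccos((tr R − 1)/2) = 0.659018 rad = 37.759°
axis k = ((R−Rᵀ)₃₂, (R−Rᵀ)₁₃, (R−Rᵀ)₂₁) / (2 sinθ) = (+0.191395, -0.714523, -0.672922)
rvec = θ·k = (+0.126133, -0.470884, -0.443468)

rvec=(0.1261, -0.4709, -0.4435) tvec=(-0.2530, -0.1079, 0.8495)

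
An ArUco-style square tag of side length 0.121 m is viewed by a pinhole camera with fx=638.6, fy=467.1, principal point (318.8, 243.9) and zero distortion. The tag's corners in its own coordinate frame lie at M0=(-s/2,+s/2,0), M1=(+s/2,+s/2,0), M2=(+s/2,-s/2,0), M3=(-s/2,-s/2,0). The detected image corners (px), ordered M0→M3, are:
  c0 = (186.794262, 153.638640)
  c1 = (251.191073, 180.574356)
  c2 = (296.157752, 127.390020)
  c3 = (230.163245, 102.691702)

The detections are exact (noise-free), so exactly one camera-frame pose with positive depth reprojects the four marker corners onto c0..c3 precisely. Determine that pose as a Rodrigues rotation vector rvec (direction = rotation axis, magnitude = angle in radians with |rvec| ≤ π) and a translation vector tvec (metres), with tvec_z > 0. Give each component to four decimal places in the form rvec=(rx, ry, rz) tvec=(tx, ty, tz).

rvec=(-0.1130, 0.3037, 0.5407) tvec=(-0.1128, -0.2030, 0.9195)

Intrinsics K: fx=638.6, fy=467.1, cx=318.8, cy=243.9
Marker side s = 0.121 m; corners in marker frame (Z=0):
  M0 = (-0.0605, +0.0605, 0)
  M1 = (+0.0605, +0.0605, 0)
  M2 = (+0.0605, -0.0605, 0)
  M3 = (-0.0605, -0.0605, 0)
Detected image corners:
  c0 = (186.794262, 153.638640) px
  c1 = (251.191073, 180.574356) px
  c2 = (296.157752, 127.390020) px
  c3 = (230.163245, 102.691702) px
Planar DLT: solve 8×8 A·h = b for H (H[2,2]=1):
  H  [+456.60756 -371.75696 +240.44212]
  H  [+165.23948 +426.08371 +140.76248]
  H  [-0.34102 -0.02850 +1.00000]
B = K⁻¹H; ‖b₁‖=1.087566, ‖b₂‖=1.087566; λ = 2/(‖b₁‖+‖b₂‖) = 0.919484, sign → tz>0 ⇒ λ=+0.919484
r₁ = λ·B[:,0] = (+0.81398,+0.48900,-0.31356); r₂ = λ·B[:,1] = (-0.52219,+0.85243,-0.02620)
r₃ = r₁×r₂ = (+0.25447,+0.18507,+0.94921); SVD([r₁ r₂ r₃]) → R = UVᵀ:
  R  [+0.81398 -0.52219 +0.25447]
  R  [+0.48900 +0.85243 +0.18507]
  R  [-0.31356 -0.02620 +0.94921]
t = (-0.11282, -0.20303, +0.91948) m
tr R = 2.615610; θ = arccos((tr R − 1)/2) = 0.630377 rad = 36.118°
axis k = ((R−Rᵀ)₃₂, (R−Rᵀ)₁₃, (R−Rᵀ)₂₁) / (2 sinθ) = (-0.179207, +0.481832, +0.857743)
rvec = θ·k = (-0.112968, +0.303736, +0.540702)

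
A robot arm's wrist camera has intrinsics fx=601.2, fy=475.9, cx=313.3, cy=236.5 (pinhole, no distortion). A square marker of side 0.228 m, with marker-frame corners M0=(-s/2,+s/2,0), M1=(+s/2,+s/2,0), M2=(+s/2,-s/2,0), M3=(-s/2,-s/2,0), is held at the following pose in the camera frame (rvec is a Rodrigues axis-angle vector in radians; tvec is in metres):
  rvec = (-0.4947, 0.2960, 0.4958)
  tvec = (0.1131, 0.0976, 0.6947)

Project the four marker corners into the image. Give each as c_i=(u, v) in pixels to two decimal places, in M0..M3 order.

c0=(277.01, 333.45) c1=(461.52, 415.25) c2=(545.63, 273.20) c3=(372.05, 216.39)

Intrinsics K: fx=601.2, fy=475.9, cx=313.3, cy=236.5
Marker side s = 0.228 m; corners in marker frame (Z=0):
  M0 = (-0.1140, +0.1140, 0)
  M1 = (+0.1140, +0.1140, 0)
  M2 = (+0.1140, -0.1140, 0)
  M3 = (-0.1140, -0.1140, 0)
rvec = (-0.4947, 0.2960, 0.4958), |rvec| = θ = 0.76037 rad = 43.566°
Rodrigues: sinθ=0.68919, 1−cosθ=0.27542; R = I + sinθ·[k]× + (1−cosθ)·[k]×²:
    [+0.84116 -0.51914 +0.15145]
    [+0.37963 +0.76632 +0.51830]
    [-0.38513 -0.37848 +0.84168]
t = (0.1131, 0.0976, 0.6947) m
M0: Pc = R·M0+t = (-0.04197, +0.14168, +0.69546); u = 601.2·(-0.04197)/0.69546 + 313.3 = 277.0143, v = 475.9·(+0.14168)/0.69546 + 236.5 = 333.4528
M1: Pc = R·M1+t = (+0.14981, +0.22824, +0.60765); u = 601.2·(+0.14981)/0.60765 + 313.3 = 461.5205, v = 475.9·(+0.22824)/0.60765 + 236.5 = 415.2524
M2: Pc = R·M2+t = (+0.26817, +0.05352, +0.69394); u = 601.2·(+0.26817)/0.69394 + 313.3 = 545.6346, v = 475.9·(+0.05352)/0.69394 + 236.5 = 273.2020
M3: Pc = R·M3+t = (+0.07639, -0.03304, +0.78175); u = 601.2·(+0.07639)/0.78175 + 313.3 = 372.0469, v = 475.9·(-0.03304)/0.78175 + 236.5 = 216.3875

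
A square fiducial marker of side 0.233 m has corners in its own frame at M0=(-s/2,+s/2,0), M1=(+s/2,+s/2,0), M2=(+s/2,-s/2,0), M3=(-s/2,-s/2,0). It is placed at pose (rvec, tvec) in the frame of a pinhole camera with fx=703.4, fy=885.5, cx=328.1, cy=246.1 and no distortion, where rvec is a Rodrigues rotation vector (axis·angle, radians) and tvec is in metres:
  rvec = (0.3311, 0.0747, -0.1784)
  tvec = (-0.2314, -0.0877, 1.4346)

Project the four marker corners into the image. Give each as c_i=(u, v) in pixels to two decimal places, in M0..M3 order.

Intrinsics K: fx=703.4, fy=885.5, cx=328.1, cy=246.1
Marker side s = 0.233 m; corners in marker frame (Z=0):
  M0 = (-0.1165, +0.1165, 0)
  M1 = (+0.1165, +0.1165, 0)
  M2 = (+0.1165, -0.1165, 0)
  M3 = (-0.1165, -0.1165, 0)
rvec = (0.3311, 0.0747, -0.1784), |rvec| = θ = 0.38345 rad = 21.970°
Rodrigues: sinθ=0.37412, 1−cosθ=0.07262; R = I + sinθ·[k]× + (1−cosθ)·[k]×²:
    [+0.98152 +0.18628 +0.04371]
    [-0.16184 +0.93014 -0.32963]
    [-0.10206 +0.31646 +0.94310]
t = (-0.2314, -0.0877, 1.4346) m
M0: Pc = R·M0+t = (-0.32405, +0.03952, +1.48336); u = 703.4·(-0.32405)/1.48336 + 328.1 = 174.4390, v = 885.5·(+0.03952)/1.48336 + 246.1 = 269.6891
M1: Pc = R·M1+t = (-0.09535, +0.00181, +1.45958); u = 703.4·(-0.09535)/1.45958 + 328.1 = 282.1483, v = 885.5·(+0.00181)/1.45958 + 246.1 = 247.1956
M2: Pc = R·M2+t = (-0.13875, -0.21492, +1.38584); u = 703.4·(-0.13875)/1.38584 + 328.1 = 257.6741, v = 885.5·(-0.21492)/1.38584 + 246.1 = 108.7772
M3: Pc = R·M3+t = (-0.36745, -0.17721, +1.40962); u = 703.4·(-0.36745)/1.40962 + 328.1 = 144.7434, v = 885.5·(-0.17721)/1.40962 + 246.1 = 134.7823

c0=(174.44, 269.69) c1=(282.15, 247.20) c2=(257.67, 108.78) c3=(144.74, 134.78)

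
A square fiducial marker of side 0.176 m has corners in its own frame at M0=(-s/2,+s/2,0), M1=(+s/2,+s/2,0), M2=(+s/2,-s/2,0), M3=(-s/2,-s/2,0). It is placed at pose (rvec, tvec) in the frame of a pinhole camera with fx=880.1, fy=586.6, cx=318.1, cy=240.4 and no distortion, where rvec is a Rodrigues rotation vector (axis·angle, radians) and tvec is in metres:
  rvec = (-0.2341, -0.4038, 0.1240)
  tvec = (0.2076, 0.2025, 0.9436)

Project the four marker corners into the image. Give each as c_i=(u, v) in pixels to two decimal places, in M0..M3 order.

c0=(437.81, 420.53) c1=(577.63, 426.02) c2=(577.52, 318.01) c3=(444.28, 305.16)

Intrinsics K: fx=880.1, fy=586.6, cx=318.1, cy=240.4
Marker side s = 0.176 m; corners in marker frame (Z=0):
  M0 = (-0.0880, +0.0880, 0)
  M1 = (+0.0880, +0.0880, 0)
  M2 = (+0.0880, -0.0880, 0)
  M3 = (-0.0880, -0.0880, 0)
rvec = (-0.2341, -0.4038, 0.1240), |rvec| = θ = 0.48294 rad = 27.671°
Rodrigues: sinθ=0.46439, 1−cosθ=0.11437; R = I + sinθ·[k]× + (1−cosθ)·[k]×²:
    [+0.91251 -0.07288 -0.40252]
    [+0.16559 +0.96559 +0.20055]
    [+0.37405 -0.24966 +0.89317]
t = (0.2076, 0.2025, 0.9436) m
M0: Pc = R·M0+t = (+0.12089, +0.27290, +0.88871); u = 880.1·(+0.12089)/0.88871 + 318.1 = 437.8142, v = 586.6·(+0.27290)/0.88871 + 240.4 = 420.5290
M1: Pc = R·M1+t = (+0.28149, +0.30204, +0.95455); u = 880.1·(+0.28149)/0.95455 + 318.1 = 577.6332, v = 586.6·(+0.30204)/0.95455 + 240.4 = 426.0156
M2: Pc = R·M2+t = (+0.29431, +0.13210, +0.99849); u = 880.1·(+0.29431)/0.99849 + 318.1 = 577.5185, v = 586.6·(+0.13210)/0.99849 + 240.4 = 318.0074
M3: Pc = R·M3+t = (+0.13371, +0.10296, +0.93265); u = 880.1·(+0.13371)/0.93265 + 318.1 = 444.2787, v = 586.6·(+0.10296)/0.93265 + 240.4 = 305.1553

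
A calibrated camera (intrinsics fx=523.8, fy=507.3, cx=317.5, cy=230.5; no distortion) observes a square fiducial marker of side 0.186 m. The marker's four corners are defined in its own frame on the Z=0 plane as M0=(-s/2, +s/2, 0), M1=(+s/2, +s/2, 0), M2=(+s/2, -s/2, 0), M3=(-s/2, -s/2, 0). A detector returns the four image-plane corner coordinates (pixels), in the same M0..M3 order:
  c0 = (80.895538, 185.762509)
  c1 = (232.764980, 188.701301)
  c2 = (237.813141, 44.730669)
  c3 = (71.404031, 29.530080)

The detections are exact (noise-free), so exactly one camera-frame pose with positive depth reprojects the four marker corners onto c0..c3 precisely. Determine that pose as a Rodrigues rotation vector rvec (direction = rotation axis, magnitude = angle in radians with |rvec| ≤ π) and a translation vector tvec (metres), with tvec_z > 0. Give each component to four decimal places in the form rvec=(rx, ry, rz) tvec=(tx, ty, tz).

rvec=(0.3266, -0.2640, 0.0422) tvec=(-0.1944, -0.1452, 0.6417)

Intrinsics K: fx=523.8, fy=507.3, cx=317.5, cy=230.5
Marker side s = 0.186 m; corners in marker frame (Z=0):
  M0 = (-0.0930, +0.0930, 0)
  M1 = (+0.0930, +0.0930, 0)
  M2 = (+0.0930, -0.0930, 0)
  M3 = (-0.0930, -0.0930, 0)
Detected image corners:
  c0 = (80.895538, 185.762509) px
  c1 = (232.764980, 188.701301) px
  c2 = (237.813141, 44.730669) px
  c3 = (71.404031, 29.530080) px
Planar DLT: solve 8×8 A·h = b for H (H[2,2]=1):
  H  [+917.64580 +86.05407 +158.80252]
  H  [+93.25198 +860.20330 +115.74254]
  H  [+0.40986 +0.48548 +1.00000]
B = K⁻¹H; ‖b₁‖=1.558333, ‖b₂‖=1.558333; λ = 2/(‖b₁‖+‖b₂‖) = 0.641712, sign → tz>0 ⇒ λ=+0.641712
r₁ = λ·B[:,0] = (+0.96479,-0.00154,+0.26301); r₂ = λ·B[:,1] = (-0.08341,+0.94656,+0.31154)
r₃ = r₁×r₂ = (-0.24944,-0.32251,+0.91311); SVD([r₁ r₂ r₃]) → R = UVᵀ:
  R  [+0.96479 -0.08341 -0.24944]
  R  [-0.00154 +0.94656 -0.32251]
  R  [+0.26301 +0.31154 +0.91311]
t = (-0.19442, -0.14516, +0.64171) m
tr R = 2.824465; θ = arccos((tr R − 1)/2) = 0.422096 rad = 24.184°
axis k = ((R−Rᵀ)₃₂, (R−Rᵀ)₁₃, (R−Rᵀ)₂₁) / (2 sinθ) = (+0.773851, -0.625436, +0.099922)
rvec = θ·k = (+0.326639, -0.263994, +0.042177)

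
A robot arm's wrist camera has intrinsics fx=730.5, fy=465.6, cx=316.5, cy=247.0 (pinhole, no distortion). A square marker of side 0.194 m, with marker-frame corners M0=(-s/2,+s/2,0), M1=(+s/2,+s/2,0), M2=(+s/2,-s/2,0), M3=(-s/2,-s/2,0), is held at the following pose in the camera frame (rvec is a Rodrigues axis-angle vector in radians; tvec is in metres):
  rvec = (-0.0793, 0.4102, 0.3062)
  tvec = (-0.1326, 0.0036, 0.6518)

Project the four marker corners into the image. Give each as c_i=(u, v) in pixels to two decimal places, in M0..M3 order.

Intrinsics K: fx=730.5, fy=465.6, cx=316.5, cy=247.0
Marker side s = 0.194 m; corners in marker frame (Z=0):
  M0 = (-0.0970, +0.0970, 0)
  M1 = (+0.0970, +0.0970, 0)
  M2 = (+0.0970, -0.0970, 0)
  M3 = (-0.0970, -0.0970, 0)
rvec = (-0.0793, 0.4102, 0.3062), |rvec| = θ = 0.51799 rad = 29.678°
Rodrigues: sinθ=0.49513, 1−cosθ=0.13118; R = I + sinθ·[k]× + (1−cosθ)·[k]×²:
    [+0.87189 -0.30859 +0.38023]
    [+0.27679 +0.95109 +0.13721]
    [-0.40397 -0.01439 +0.91466]
t = (-0.1326, 0.0036, 0.6518) m
M0: Pc = R·M0+t = (-0.24711, +0.06901, +0.68959); u = 730.5·(-0.24711)/0.68959 + 316.5 = 54.7330, v = 465.6·(+0.06901)/0.68959 + 247.0 = 293.5925
M1: Pc = R·M1+t = (-0.07796, +0.12270, +0.61122); u = 730.5·(-0.07796)/0.61122 + 316.5 = 223.3258, v = 465.6·(+0.12270)/0.61122 + 247.0 = 340.4702
M2: Pc = R·M2+t = (-0.01809, -0.06181, +0.61401); u = 730.5·(-0.01809)/0.61401 + 316.5 = 294.9746, v = 465.6·(-0.06181)/0.61401 + 247.0 = 200.1321
M3: Pc = R·M3+t = (-0.18724, -0.11550, +0.69238); u = 730.5·(-0.18724)/0.69238 + 316.5 = 118.9517, v = 465.6·(-0.11550)/0.69238 + 247.0 = 169.3283

c0=(54.73, 293.59) c1=(223.33, 340.47) c2=(294.97, 200.13) c3=(118.95, 169.33)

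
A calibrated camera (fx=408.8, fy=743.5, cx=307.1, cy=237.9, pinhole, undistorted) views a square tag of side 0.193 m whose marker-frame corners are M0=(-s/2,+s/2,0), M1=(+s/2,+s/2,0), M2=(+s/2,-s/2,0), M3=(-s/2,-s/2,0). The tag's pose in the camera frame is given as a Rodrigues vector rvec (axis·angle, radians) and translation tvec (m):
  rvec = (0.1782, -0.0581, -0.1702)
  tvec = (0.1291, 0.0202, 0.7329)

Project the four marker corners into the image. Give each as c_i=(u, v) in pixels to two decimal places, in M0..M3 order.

c0=(334.44, 367.94) c1=(437.03, 333.53) c2=(425.45, 144.76) c3=(317.67, 178.70)

Intrinsics K: fx=408.8, fy=743.5, cx=307.1, cy=237.9
Marker side s = 0.193 m; corners in marker frame (Z=0):
  M0 = (-0.0965, +0.0965, 0)
  M1 = (+0.0965, +0.0965, 0)
  M2 = (+0.0965, -0.0965, 0)
  M3 = (-0.0965, -0.0965, 0)
rvec = (0.1782, -0.0581, -0.1702), |rvec| = θ = 0.25318 rad = 14.506°
Rodrigues: sinθ=0.25048, 1−cosθ=0.03188; R = I + sinθ·[k]× + (1−cosθ)·[k]×²:
    [+0.98391 +0.16324 -0.07257]
    [-0.17354 +0.96980 -0.17138]
    [+0.04240 +0.18122 +0.98253]
t = (0.1291, 0.0202, 0.7329) m
M0: Pc = R·M0+t = (+0.04990, +0.13053, +0.74630); u = 408.8·(+0.04990)/0.74630 + 307.1 = 334.4364, v = 743.5·(+0.13053)/0.74630 + 237.9 = 367.9429
M1: Pc = R·M1+t = (+0.23980, +0.09704, +0.75448); u = 408.8·(+0.23980)/0.75448 + 307.1 = 437.0312, v = 743.5·(+0.09704)/0.75448 + 237.9 = 333.5273
M2: Pc = R·M2+t = (+0.20830, -0.09013, +0.71950); u = 408.8·(+0.20830)/0.71950 + 307.1 = 425.4470, v = 743.5·(-0.09013)/0.71950 + 237.9 = 144.7620
M3: Pc = R·M3+t = (+0.01840, -0.05664, +0.71132); u = 408.8·(+0.01840)/0.71132 + 307.1 = 317.6744, v = 743.5·(-0.05664)/0.71132 + 237.9 = 178.6983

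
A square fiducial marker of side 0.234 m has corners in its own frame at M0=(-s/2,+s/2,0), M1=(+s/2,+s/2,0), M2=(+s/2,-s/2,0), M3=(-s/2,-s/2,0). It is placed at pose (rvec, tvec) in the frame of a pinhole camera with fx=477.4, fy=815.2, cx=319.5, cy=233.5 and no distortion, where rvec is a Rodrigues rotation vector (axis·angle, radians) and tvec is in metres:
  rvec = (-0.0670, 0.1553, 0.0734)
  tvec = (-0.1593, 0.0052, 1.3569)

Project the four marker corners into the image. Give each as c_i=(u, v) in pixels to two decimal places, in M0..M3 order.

Intrinsics K: fx=477.4, fy=815.2, cx=319.5, cy=233.5
Marker side s = 0.234 m; corners in marker frame (Z=0):
  M0 = (-0.1170, +0.1170, 0)
  M1 = (+0.1170, +0.1170, 0)
  M2 = (+0.1170, -0.1170, 0)
  M3 = (-0.1170, -0.1170, 0)
rvec = (-0.0670, 0.1553, 0.0734), |rvec| = θ = 0.18438 rad = 10.564°
Rodrigues: sinθ=0.18333, 1−cosθ=0.01695; R = I + sinθ·[k]× + (1−cosθ)·[k]×²:
    [+0.98529 -0.07817 +0.15197]
    [+0.06780 +0.99508 +0.07230]
    [-0.15687 -0.06094 +0.98574]
t = (-0.1593, 0.0052, 1.3569) m
M0: Pc = R·M0+t = (-0.28373, +0.11369, +1.36812); u = 477.4·(-0.28373)/1.36812 + 319.5 = 220.4956, v = 815.2·(+0.11369)/1.36812 + 233.5 = 301.2434
M1: Pc = R·M1+t = (-0.05317, +0.12956, +1.33142); u = 477.4·(-0.05317)/1.33142 + 319.5 = 300.4360, v = 815.2·(+0.12956)/1.33142 + 233.5 = 312.8247
M2: Pc = R·M2+t = (-0.03487, -0.10329, +1.34568); u = 477.4·(-0.03487)/1.34568 + 319.5 = 307.1275, v = 815.2·(-0.10329)/1.34568 + 233.5 = 170.9267
M3: Pc = R·M3+t = (-0.26543, -0.11916, +1.38238); u = 477.4·(-0.26543)/1.38238 + 319.5 = 227.8341, v = 815.2·(-0.11916)/1.38238 + 233.5 = 163.2329

c0=(220.50, 301.24) c1=(300.44, 312.82) c2=(307.13, 170.93) c3=(227.83, 163.23)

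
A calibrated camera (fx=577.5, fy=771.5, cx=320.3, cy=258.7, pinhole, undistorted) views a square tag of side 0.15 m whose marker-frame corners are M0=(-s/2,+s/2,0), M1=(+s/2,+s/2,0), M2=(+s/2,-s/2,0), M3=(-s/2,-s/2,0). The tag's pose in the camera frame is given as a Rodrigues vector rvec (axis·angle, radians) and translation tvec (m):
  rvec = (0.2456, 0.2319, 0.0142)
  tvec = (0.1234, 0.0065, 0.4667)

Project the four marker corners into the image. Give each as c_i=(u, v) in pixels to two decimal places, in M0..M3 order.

Intrinsics K: fx=577.5, fy=771.5, cx=320.3, cy=258.7
Marker side s = 0.15 m; corners in marker frame (Z=0):
  M0 = (-0.0750, +0.0750, 0)
  M1 = (+0.0750, +0.0750, 0)
  M2 = (+0.0750, -0.0750, 0)
  M3 = (-0.0750, -0.0750, 0)
rvec = (0.2456, 0.2319, 0.0142), |rvec| = θ = 0.33808 rad = 19.371°
Rodrigues: sinθ=0.33168, 1−cosθ=0.05661; R = I + sinθ·[k]× + (1−cosθ)·[k]×²:
    [+0.97327 +0.01428 +0.22923]
    [+0.04214 +0.97003 -0.23932]
    [-0.22578 +0.24258 +0.94349]
t = (0.1234, 0.0065, 0.4667) m
M0: Pc = R·M0+t = (+0.05148, +0.07609, +0.50183); u = 577.5·(+0.05148)/0.50183 + 320.3 = 379.5380, v = 771.5·(+0.07609)/0.50183 + 258.7 = 375.6820
M1: Pc = R·M1+t = (+0.19747, +0.08241, +0.46796); u = 577.5·(+0.19747)/0.46796 + 320.3 = 563.9885, v = 771.5·(+0.08241)/0.46796 + 258.7 = 394.5688
M2: Pc = R·M2+t = (+0.19532, -0.06309, +0.43157); u = 577.5·(+0.19532)/0.43157 + 320.3 = 581.6689, v = 771.5·(-0.06309)/0.43157 + 258.7 = 145.9145
M3: Pc = R·M3+t = (+0.04933, -0.06941, +0.46544); u = 577.5·(+0.04933)/0.46544 + 320.3 = 381.5121, v = 771.5·(-0.06941)/0.46544 + 258.7 = 143.6441

c0=(379.54, 375.68) c1=(563.99, 394.57) c2=(581.67, 145.91) c3=(381.51, 143.64)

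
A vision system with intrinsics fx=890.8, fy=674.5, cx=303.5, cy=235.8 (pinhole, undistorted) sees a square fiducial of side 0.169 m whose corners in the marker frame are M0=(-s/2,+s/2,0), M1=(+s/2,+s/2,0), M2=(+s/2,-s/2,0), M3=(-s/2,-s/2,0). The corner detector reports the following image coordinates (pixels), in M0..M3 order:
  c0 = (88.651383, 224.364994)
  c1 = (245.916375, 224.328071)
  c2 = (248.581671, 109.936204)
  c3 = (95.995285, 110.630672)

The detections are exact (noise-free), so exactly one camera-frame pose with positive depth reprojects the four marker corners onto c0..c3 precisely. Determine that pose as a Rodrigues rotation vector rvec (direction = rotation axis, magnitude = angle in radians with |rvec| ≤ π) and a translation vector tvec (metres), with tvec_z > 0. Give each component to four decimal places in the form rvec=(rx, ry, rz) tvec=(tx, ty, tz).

rvec=(-0.1748, 0.0334, 0.0032) tvec=(-0.1453, -0.0994, 0.9665)

Intrinsics K: fx=890.8, fy=674.5, cx=303.5, cy=235.8
Marker side s = 0.169 m; corners in marker frame (Z=0):
  M0 = (-0.0845, +0.0845, 0)
  M1 = (+0.0845, +0.0845, 0)
  M2 = (+0.0845, -0.0845, 0)
  M3 = (-0.0845, -0.0845, 0)
Detected image corners:
  c0 = (88.651383, 224.364994) px
  c1 = (245.916375, 224.328071) px
  c2 = (248.581671, 109.936204) px
  c3 = (95.995285, 110.630672) px
Planar DLT: solve 8×8 A·h = b for H (H[2,2]=1):
  H  [+910.62029 -60.18335 +169.59715]
  H  [-7.99716 +644.83844 +166.44897]
  H  [-0.03469 -0.17981 +1.00000]
B = K⁻¹H; ‖b₁‖=1.034650, ‖b₂‖=1.034650; λ = 2/(‖b₁‖+‖b₂‖) = 0.966511, sign → tz>0 ⇒ λ=+0.966511
r₁ = λ·B[:,0] = (+0.99944,+0.00026,-0.03353); r₂ = λ·B[:,1] = (-0.00609,+0.98476,-0.17379)
r₃ = r₁×r₂ = (+0.03297,+0.17390,+0.98421); SVD([r₁ r₂ r₃]) → R = UVᵀ:
  R  [+0.99944 -0.00609 +0.03297]
  R  [+0.00026 +0.98476 +0.17390]
  R  [-0.03353 -0.17379 +0.98421]
t = (-0.14528, -0.09938, +0.96651) m
tr R = 2.968413; θ = arccos((tr R − 1)/2) = 0.177961 rad = 10.196°
axis k = ((R−Rᵀ)₃₂, (R−Rᵀ)₁₃, (R−Rᵀ)₂₁) / (2 sinθ) = (-0.982041, +0.187815, +0.017930)
rvec = θ·k = (-0.174765, +0.033424, +0.003191)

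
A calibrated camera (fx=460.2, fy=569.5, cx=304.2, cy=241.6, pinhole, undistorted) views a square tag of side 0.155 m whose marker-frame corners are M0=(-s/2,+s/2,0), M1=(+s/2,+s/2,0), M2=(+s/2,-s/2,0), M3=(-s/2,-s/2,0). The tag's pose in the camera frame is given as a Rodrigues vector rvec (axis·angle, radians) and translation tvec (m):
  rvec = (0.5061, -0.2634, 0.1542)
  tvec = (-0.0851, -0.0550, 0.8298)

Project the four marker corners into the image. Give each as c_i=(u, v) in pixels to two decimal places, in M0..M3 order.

c0=(208.47, 245.46) c1=(290.00, 253.29) c2=(307.12, 160.89) c3=(219.09, 147.04)

Intrinsics K: fx=460.2, fy=569.5, cx=304.2, cy=241.6
Marker side s = 0.155 m; corners in marker frame (Z=0):
  M0 = (-0.0775, +0.0775, 0)
  M1 = (+0.0775, +0.0775, 0)
  M2 = (+0.0775, -0.0775, 0)
  M3 = (-0.0775, -0.0775, 0)
rvec = (0.5061, -0.2634, 0.1542), |rvec| = θ = 0.59101 rad = 33.862°
Rodrigues: sinθ=0.55720, 1−cosθ=0.16962; R = I + sinθ·[k]× + (1−cosθ)·[k]×²:
    [+0.95476 -0.21011 -0.21043]
    [+0.08064 +0.86407 -0.49687]
    [+0.28623 +0.45742 +0.84192]
t = (-0.0851, -0.0550, 0.8298) m
M0: Pc = R·M0+t = (-0.17538, +0.00572, +0.84307); u = 460.2·(-0.17538)/0.84307 + 304.2 = 208.4676, v = 569.5·(+0.00572)/0.84307 + 241.6 = 245.4609
M1: Pc = R·M1+t = (-0.02739, +0.01822, +0.88743); u = 460.2·(-0.02739)/0.88743 + 304.2 = 289.9963, v = 569.5·(+0.01822)/0.88743 + 241.6 = 253.2894
M2: Pc = R·M2+t = (+0.00518, -0.11572, +0.81653); u = 460.2·(+0.00518)/0.81653 + 304.2 = 307.1183, v = 569.5·(-0.11572)/0.81653 + 241.6 = 160.8929
M3: Pc = R·M3+t = (-0.14281, -0.12822, +0.77217); u = 460.2·(-0.14281)/0.77217 + 304.2 = 219.0873, v = 569.5·(-0.12822)/0.77217 + 241.6 = 147.0368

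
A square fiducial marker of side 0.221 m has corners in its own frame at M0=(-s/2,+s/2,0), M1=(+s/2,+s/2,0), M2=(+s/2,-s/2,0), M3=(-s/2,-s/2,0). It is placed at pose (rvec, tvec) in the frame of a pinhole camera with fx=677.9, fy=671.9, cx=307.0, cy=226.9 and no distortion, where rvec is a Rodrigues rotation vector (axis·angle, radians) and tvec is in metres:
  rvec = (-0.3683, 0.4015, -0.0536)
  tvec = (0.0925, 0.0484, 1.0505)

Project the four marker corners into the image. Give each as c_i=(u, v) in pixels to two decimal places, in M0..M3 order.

c0=(299.59, 332.33) c1=(441.12, 322.42) c2=(433.95, 183.20) c3=(302.91, 202.53)

Intrinsics K: fx=677.9, fy=671.9, cx=307.0, cy=226.9
Marker side s = 0.221 m; corners in marker frame (Z=0):
  M0 = (-0.1105, +0.1105, 0)
  M1 = (+0.1105, +0.1105, 0)
  M2 = (+0.1105, -0.1105, 0)
  M3 = (-0.1105, -0.1105, 0)
rvec = (-0.3683, 0.4015, -0.0536), |rvec| = θ = 0.54747 rad = 31.368°
Rodrigues: sinθ=0.52053, 1−cosθ=0.14615; R = I + sinθ·[k]× + (1−cosθ)·[k]×²:
    [+0.91999 -0.02115 +0.39137]
    [-0.12307 +0.93245 +0.33968]
    [-0.37212 -0.36067 +0.85525]
t = (0.0925, 0.0484, 1.0505) m
M0: Pc = R·M0+t = (-0.01150, +0.16504, +1.05176); u = 677.9·(-0.01150)/1.05176 + 307.0 = 299.5907, v = 671.9·(+0.16504)/1.05176 + 226.9 = 332.3297
M1: Pc = R·M1+t = (+0.19182, +0.13784, +0.96953); u = 677.9·(+0.19182)/0.96953 + 307.0 = 441.1235, v = 671.9·(+0.13784)/0.96953 + 226.9 = 322.4235
M2: Pc = R·M2+t = (+0.19650, -0.06824, +1.04924); u = 677.9·(+0.19650)/1.04924 + 307.0 = 433.9538, v = 671.9·(-0.06824)/1.04924 + 226.9 = 183.2040
M3: Pc = R·M3+t = (-0.00682, -0.04104, +1.13147); u = 677.9·(-0.00682)/1.13147 + 307.0 = 302.9125, v = 671.9·(-0.04104)/1.13147 + 226.9 = 202.5312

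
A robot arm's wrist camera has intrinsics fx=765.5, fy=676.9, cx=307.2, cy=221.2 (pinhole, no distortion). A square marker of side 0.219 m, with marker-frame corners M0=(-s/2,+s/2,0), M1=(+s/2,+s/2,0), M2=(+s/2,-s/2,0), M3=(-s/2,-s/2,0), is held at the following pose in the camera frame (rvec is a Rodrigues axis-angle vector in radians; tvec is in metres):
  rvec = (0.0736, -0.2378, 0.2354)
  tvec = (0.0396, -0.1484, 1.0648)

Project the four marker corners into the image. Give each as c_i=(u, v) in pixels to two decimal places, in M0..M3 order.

Intrinsics K: fx=765.5, fy=676.9, cx=307.2, cy=221.2
Marker side s = 0.219 m; corners in marker frame (Z=0):
  M0 = (-0.1095, +0.1095, 0)
  M1 = (+0.1095, +0.1095, 0)
  M2 = (+0.1095, -0.1095, 0)
  M3 = (-0.1095, -0.1095, 0)
rvec = (0.0736, -0.2378, 0.2354), |rvec| = θ = 0.34261 rad = 19.630°
Rodrigues: sinθ=0.33594, 1−cosθ=0.05812; R = I + sinθ·[k]× + (1−cosθ)·[k]×²:
    [+0.94456 -0.23949 -0.22460]
    [+0.22216 +0.96988 -0.09988]
    [+0.24175 +0.04445 +0.96932]
t = (0.0396, -0.1484, 1.0648) m
M0: Pc = R·M0+t = (-0.09005, -0.06652, +1.04320); u = 765.5·(-0.09005)/1.04320 + 307.2 = 241.1183, v = 676.9·(-0.06652)/1.04320 + 221.2 = 178.0344
M1: Pc = R·M1+t = (+0.11681, -0.01787, +1.09614); u = 765.5·(+0.11681)/1.09614 + 307.2 = 388.7726, v = 676.9·(-0.01787)/1.09614 + 221.2 = 210.1635
M2: Pc = R·M2+t = (+0.16925, -0.23028, +1.08640); u = 765.5·(+0.16925)/1.08640 + 307.2 = 426.4592, v = 676.9·(-0.23028)/1.08640 + 221.2 = 77.7233
M3: Pc = R·M3+t = (-0.03761, -0.27893, +1.03346); u = 765.5·(-0.03761)/1.03346 + 307.2 = 279.3447, v = 676.9·(-0.27893)/1.03346 + 221.2 = 38.5066

c0=(241.12, 178.03) c1=(388.77, 210.16) c2=(426.46, 77.72) c3=(279.34, 38.51)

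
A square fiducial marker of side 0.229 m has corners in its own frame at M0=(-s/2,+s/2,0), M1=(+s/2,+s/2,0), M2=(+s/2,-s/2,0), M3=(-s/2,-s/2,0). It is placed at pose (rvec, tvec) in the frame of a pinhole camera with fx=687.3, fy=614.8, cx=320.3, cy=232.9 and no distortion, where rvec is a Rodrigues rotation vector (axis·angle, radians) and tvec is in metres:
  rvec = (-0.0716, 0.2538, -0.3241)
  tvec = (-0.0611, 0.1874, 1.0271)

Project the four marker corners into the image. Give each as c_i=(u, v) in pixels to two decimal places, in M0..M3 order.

c0=(233.83, 429.34) c1=(375.18, 393.90) c2=(326.29, 258.43) c3=(190.75, 299.87)

Intrinsics K: fx=687.3, fy=614.8, cx=320.3, cy=232.9
Marker side s = 0.229 m; corners in marker frame (Z=0):
  M0 = (-0.1145, +0.1145, 0)
  M1 = (+0.1145, +0.1145, 0)
  M2 = (+0.1145, -0.1145, 0)
  M3 = (-0.1145, -0.1145, 0)
rvec = (-0.0716, 0.2538, -0.3241), |rvec| = θ = 0.41783 rad = 23.940°
Rodrigues: sinθ=0.40578, 1−cosθ=0.08603; R = I + sinθ·[k]× + (1−cosθ)·[k]×²:
    [+0.91650 +0.30580 +0.25791]
    [-0.32371 +0.94571 +0.02900]
    [-0.23504 -0.11007 +0.96573]
t = (-0.0611, 0.1874, 1.0271) m
M0: Pc = R·M0+t = (-0.13103, +0.33275, +1.04141); u = 687.3·(-0.13103)/1.04141 + 320.3 = 233.8272, v = 614.8·(+0.33275)/1.04141 + 232.9 = 429.3393
M1: Pc = R·M1+t = (+0.07885, +0.25862, +0.98758); u = 687.3·(+0.07885)/0.98758 + 320.3 = 375.1768, v = 614.8·(+0.25862)/0.98758 + 232.9 = 393.8983
M2: Pc = R·M2+t = (+0.00883, +0.04205, +1.01279); u = 687.3·(+0.00883)/1.01279 + 320.3 = 326.2890, v = 614.8·(+0.04205)/1.01279 + 232.9 = 258.4268
M3: Pc = R·M3+t = (-0.20105, +0.11618, +1.06662); u = 687.3·(-0.20105)/1.06662 + 320.3 = 190.7467, v = 614.8·(+0.11618)/1.06662 + 232.9 = 299.8666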